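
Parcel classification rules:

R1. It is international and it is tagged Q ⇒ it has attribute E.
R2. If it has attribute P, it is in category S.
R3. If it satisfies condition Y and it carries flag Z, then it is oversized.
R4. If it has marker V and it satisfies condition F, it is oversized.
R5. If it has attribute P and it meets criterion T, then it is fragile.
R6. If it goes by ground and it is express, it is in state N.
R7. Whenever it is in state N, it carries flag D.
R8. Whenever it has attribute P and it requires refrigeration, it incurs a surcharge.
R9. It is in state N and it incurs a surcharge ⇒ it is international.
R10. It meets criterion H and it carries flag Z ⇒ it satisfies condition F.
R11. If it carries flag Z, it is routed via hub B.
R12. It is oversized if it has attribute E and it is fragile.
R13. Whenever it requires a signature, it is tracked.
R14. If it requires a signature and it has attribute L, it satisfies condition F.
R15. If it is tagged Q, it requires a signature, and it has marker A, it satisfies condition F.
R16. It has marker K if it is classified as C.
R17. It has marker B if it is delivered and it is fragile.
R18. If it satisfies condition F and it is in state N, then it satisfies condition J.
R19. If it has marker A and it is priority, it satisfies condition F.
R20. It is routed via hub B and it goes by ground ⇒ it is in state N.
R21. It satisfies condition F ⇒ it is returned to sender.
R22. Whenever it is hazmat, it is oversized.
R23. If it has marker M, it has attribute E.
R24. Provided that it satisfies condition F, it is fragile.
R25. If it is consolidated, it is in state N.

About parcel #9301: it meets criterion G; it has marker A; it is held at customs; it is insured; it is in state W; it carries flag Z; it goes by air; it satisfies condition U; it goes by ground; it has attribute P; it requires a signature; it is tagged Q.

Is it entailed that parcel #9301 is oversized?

No

Forward chaining from the given facts derives: is in category S, is routed via hub B, is tracked, satisfies condition F, is in state N, is returned to sender, is fragile, carries flag D, satisfies condition J.
Rules concluding "it is oversized": R3 needs "it satisfies condition Y"; R4 needs "it has marker V"; R12 needs "it has attribute E"; R22 needs "it is hazmat" — none of these are established.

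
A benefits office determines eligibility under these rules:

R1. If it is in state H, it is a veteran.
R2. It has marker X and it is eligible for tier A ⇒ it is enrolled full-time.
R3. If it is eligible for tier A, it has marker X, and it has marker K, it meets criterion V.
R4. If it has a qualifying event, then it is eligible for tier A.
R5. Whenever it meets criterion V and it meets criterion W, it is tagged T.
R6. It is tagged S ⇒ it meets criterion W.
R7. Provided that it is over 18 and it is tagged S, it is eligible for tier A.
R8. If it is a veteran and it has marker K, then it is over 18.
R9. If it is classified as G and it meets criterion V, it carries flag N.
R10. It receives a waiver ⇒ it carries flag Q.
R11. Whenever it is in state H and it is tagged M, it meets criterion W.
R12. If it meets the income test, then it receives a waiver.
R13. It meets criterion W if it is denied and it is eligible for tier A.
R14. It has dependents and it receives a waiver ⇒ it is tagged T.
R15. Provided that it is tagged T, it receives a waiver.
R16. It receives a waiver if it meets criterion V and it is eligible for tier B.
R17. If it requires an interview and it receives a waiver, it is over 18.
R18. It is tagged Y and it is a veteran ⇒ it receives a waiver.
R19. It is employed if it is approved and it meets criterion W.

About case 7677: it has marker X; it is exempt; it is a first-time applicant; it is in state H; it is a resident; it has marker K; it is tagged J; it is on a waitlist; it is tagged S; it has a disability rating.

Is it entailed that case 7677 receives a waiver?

Yes

By R1 (it is in state H): it is a veteran.
By R6 (it is tagged S): it meets criterion W.
By R8 (it is a veteran, it has marker K): it is over 18.
By R7 (it is over 18, it is tagged S): it is eligible for tier A.
By R3 (it is eligible for tier A, it has marker X, it has marker K): it meets criterion V.
By R5 (it meets criterion V, it meets criterion W): it is tagged T.
By R15 (it is tagged T): it receives a waiver.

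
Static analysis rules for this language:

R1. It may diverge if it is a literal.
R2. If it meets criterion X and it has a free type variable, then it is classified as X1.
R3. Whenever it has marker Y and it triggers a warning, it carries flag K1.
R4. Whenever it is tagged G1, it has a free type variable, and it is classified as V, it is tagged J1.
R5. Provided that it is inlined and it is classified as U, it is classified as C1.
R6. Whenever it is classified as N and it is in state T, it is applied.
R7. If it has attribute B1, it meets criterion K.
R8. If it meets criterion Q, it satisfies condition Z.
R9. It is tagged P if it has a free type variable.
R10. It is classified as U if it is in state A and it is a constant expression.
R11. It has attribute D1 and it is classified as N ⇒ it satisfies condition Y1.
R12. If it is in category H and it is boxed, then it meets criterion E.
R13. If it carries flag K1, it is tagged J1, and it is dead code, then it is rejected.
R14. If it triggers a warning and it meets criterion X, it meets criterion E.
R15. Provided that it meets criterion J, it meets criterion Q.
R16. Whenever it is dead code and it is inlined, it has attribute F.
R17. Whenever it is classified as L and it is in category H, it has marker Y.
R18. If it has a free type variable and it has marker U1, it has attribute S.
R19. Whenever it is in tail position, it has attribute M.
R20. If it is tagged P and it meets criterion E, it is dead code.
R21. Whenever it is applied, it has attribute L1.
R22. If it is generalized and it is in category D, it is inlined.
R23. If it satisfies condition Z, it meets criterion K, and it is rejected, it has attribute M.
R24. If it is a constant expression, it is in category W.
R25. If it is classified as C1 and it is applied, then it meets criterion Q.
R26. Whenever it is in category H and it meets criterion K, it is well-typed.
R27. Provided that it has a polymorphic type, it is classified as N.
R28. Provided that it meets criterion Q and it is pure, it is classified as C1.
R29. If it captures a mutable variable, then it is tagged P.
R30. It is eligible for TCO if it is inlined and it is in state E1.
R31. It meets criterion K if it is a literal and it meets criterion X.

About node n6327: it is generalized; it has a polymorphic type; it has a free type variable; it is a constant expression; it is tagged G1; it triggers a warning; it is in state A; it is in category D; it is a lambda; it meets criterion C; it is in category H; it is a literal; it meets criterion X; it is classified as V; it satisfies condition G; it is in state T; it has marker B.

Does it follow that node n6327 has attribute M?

Forward chaining from the given facts derives: may diverge, is classified as X1, is tagged J1, is tagged P, is classified as U, meets criterion E, is dead code, is inlined, is in category W, is classified as N, meets criterion K, is classified as C1, is applied, has attribute F, has attribute L1, meets criterion Q, is well-typed, satisfies condition Z.
Rules concluding "it has attribute M": R19 needs "it is in tail position"; R23 needs "it is rejected" — none of these are established.

No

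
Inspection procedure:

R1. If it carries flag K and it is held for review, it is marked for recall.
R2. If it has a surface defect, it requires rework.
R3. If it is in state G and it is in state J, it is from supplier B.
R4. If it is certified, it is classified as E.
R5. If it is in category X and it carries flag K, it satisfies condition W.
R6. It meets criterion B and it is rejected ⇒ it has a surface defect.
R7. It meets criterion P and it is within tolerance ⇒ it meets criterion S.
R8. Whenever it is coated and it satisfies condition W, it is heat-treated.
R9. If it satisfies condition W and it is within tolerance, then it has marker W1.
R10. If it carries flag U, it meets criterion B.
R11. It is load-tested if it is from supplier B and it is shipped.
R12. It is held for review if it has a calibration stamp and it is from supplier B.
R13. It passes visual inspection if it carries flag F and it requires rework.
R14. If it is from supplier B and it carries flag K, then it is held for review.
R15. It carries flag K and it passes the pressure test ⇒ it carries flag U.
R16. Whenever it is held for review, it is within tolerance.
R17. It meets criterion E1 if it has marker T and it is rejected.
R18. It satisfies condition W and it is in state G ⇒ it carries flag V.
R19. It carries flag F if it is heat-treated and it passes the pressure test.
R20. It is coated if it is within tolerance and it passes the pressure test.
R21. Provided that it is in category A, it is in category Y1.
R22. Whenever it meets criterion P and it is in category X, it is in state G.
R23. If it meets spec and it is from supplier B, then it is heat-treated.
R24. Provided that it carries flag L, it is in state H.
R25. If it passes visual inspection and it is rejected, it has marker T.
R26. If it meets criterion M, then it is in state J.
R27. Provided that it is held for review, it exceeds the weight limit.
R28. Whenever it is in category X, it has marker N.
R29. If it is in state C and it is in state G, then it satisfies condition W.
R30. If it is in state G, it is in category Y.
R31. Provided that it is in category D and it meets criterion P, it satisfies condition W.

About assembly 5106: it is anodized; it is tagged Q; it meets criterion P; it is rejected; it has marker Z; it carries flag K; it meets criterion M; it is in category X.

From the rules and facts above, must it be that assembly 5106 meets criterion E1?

No

Forward chaining from the given facts derives: satisfies condition W, is in state G, is in state J, has marker N, is in category Y, is from supplier B, is held for review, is within tolerance, carries flag V, exceeds the weight limit, is marked for recall, meets criterion S, has marker W1.
The only rule concluding "it meets criterion E1" is R17, which needs "it has marker T"; that is never established.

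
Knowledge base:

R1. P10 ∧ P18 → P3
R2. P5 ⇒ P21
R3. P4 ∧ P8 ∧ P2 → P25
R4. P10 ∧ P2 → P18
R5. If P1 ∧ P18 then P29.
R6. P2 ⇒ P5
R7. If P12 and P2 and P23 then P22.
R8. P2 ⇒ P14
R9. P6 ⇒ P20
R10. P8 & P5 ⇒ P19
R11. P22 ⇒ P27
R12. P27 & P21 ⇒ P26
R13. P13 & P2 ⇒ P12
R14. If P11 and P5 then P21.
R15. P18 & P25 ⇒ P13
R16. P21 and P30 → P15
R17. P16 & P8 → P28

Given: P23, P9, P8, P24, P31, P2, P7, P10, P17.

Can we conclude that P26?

No

Forward chaining from the given facts derives: P18, P5, P14, P19, P3, P21.
The only rule concluding P26 is R12, which needs P27; that is never established.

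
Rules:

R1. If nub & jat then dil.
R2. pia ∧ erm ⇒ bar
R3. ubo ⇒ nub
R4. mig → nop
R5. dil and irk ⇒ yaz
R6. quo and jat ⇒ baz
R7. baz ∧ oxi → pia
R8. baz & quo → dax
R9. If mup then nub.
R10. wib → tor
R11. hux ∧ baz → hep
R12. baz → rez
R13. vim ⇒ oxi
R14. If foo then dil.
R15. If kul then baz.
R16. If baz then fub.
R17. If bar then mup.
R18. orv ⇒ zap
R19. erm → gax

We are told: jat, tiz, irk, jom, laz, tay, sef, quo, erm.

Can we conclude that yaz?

Forward chaining from the given facts derives: baz, dax, rez, fub, gax.
The only rule concluding yaz is R5, which needs dil; that is never established.

No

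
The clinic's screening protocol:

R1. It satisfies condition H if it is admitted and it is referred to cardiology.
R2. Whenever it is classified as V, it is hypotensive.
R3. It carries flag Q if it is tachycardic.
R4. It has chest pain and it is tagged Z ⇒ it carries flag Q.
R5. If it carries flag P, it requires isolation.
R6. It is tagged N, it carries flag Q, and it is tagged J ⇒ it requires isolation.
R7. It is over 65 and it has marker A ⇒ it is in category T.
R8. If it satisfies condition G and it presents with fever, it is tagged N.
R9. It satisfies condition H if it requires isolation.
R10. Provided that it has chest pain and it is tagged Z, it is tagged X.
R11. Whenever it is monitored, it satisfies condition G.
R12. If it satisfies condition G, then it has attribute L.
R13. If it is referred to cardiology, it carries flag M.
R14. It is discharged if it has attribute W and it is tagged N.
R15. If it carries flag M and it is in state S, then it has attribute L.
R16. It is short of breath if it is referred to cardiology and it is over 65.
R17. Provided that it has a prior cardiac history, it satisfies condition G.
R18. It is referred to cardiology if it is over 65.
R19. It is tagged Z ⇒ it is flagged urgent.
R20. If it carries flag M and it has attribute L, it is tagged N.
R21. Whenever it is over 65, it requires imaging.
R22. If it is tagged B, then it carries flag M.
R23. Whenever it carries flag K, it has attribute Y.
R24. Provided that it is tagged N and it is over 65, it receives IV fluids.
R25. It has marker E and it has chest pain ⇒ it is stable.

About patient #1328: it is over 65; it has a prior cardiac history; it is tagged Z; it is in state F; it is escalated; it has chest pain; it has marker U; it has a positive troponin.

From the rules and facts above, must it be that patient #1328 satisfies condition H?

No

Forward chaining from the given facts derives: carries flag Q, is tagged X, satisfies condition G, is referred to cardiology, is flagged urgent, requires imaging, has attribute L, carries flag M, is short of breath, is tagged N, receives IV fluids.
Rules concluding "it satisfies condition H": R1 needs "it is admitted"; R9 needs "it requires isolation" — none of these are established.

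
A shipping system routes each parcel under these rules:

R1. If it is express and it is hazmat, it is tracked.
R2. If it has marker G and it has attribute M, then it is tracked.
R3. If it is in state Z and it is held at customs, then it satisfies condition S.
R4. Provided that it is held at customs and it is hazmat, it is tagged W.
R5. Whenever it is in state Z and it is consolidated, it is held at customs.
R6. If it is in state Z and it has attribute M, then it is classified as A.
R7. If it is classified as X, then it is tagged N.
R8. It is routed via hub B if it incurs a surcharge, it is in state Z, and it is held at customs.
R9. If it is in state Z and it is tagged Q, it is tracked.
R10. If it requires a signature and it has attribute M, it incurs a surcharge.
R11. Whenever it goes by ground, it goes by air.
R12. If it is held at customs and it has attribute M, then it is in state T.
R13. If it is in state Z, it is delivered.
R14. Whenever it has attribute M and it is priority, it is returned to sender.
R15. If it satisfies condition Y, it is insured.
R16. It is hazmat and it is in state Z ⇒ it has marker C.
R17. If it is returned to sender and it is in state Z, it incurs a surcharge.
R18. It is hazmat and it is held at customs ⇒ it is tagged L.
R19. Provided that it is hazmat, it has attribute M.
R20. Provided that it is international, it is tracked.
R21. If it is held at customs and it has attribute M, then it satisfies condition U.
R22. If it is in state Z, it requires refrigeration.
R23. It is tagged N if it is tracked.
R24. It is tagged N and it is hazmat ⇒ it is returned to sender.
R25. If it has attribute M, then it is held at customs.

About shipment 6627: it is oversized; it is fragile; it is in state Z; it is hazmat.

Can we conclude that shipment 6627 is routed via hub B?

Forward chaining from the given facts derives: is delivered, has marker C, has attribute M, requires refrigeration, is held at customs, satisfies condition S, is tagged W, is classified as A, is in state T, is tagged L, satisfies condition U.
The only rule concluding "it is routed via hub B" is R8, which needs "it incurs a surcharge"; that is never established.

No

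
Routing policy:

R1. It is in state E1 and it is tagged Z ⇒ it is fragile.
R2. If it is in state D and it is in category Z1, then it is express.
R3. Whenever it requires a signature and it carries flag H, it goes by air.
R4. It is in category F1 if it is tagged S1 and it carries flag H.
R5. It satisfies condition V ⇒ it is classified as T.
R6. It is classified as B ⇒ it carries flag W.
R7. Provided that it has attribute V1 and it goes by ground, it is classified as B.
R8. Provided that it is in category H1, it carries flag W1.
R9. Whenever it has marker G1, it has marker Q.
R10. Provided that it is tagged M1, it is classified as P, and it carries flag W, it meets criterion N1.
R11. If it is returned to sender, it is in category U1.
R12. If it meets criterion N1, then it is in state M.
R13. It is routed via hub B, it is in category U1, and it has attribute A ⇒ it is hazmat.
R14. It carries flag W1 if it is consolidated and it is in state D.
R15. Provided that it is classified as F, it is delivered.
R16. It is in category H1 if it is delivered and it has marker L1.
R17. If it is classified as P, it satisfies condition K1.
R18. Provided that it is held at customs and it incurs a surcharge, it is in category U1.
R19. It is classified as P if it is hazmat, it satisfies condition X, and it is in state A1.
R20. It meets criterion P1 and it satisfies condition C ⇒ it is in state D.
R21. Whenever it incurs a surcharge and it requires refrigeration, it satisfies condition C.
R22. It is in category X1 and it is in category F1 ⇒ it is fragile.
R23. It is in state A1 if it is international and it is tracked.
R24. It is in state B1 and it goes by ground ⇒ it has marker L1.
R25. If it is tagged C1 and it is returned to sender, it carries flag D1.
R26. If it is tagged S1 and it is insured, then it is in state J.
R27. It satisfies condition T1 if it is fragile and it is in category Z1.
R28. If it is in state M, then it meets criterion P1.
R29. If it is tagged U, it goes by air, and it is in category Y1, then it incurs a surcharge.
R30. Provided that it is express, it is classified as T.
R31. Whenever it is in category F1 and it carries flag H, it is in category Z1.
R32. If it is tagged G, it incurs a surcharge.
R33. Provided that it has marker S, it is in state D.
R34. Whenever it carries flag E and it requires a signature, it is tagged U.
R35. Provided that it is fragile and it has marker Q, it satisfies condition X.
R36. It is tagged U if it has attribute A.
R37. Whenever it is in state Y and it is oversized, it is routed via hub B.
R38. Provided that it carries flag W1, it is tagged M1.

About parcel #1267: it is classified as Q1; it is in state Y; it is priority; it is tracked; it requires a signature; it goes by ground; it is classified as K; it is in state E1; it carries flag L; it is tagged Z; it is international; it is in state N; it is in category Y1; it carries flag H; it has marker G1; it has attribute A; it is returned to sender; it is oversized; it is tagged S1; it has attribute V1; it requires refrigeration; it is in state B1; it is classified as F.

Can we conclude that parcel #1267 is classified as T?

Yes

By R1 (it is in state E1, it is tagged Z): it is fragile.
By R3 (it requires a signature, it carries flag H): it goes by air.
By R4 (it is tagged S1, it carries flag H): it is in category F1.
By R7 (it has attribute V1, it goes by ground): it is classified as B.
By R9 (it has marker G1): it has marker Q.
By R11 (it is returned to sender): it is in category U1.
By R15 (it is classified as F): it is delivered.
By R23 (it is international, it is tracked): it is in state A1.
By R24 (it is in state B1, it goes by ground): it has marker L1.
By R31 (it is in category F1, it carries flag H): it is in category Z1.
By R35 (it is fragile, it has marker Q): it satisfies condition X.
By R36 (it has attribute A): it is tagged U.
By R37 (it is in state Y, it is oversized): it is routed via hub B.
By R6 (it is classified as B): it carries flag W.
By R13 (it is routed via hub B, it is in category U1, it has attribute A): it is hazmat.
By R16 (it is delivered, it has marker L1): it is in category H1.
By R19 (it is hazmat, it satisfies condition X, it is in state A1): it is classified as P.
By R29 (it is tagged U, it goes by air, it is in category Y1): it incurs a surcharge.
By R8 (it is in category H1): it carries flag W1.
By R21 (it incurs a surcharge, it requires refrigeration): it satisfies condition C.
By R38 (it carries flag W1): it is tagged M1.
By R10 (it is tagged M1, it is classified as P, it carries flag W): it meets criterion N1.
By R12 (it meets criterion N1): it is in state M.
By R28 (it is in state M): it meets criterion P1.
By R20 (it meets criterion P1, it satisfies condition C): it is in state D.
By R2 (it is in state D, it is in category Z1): it is express.
By R30 (it is express): it is classified as T.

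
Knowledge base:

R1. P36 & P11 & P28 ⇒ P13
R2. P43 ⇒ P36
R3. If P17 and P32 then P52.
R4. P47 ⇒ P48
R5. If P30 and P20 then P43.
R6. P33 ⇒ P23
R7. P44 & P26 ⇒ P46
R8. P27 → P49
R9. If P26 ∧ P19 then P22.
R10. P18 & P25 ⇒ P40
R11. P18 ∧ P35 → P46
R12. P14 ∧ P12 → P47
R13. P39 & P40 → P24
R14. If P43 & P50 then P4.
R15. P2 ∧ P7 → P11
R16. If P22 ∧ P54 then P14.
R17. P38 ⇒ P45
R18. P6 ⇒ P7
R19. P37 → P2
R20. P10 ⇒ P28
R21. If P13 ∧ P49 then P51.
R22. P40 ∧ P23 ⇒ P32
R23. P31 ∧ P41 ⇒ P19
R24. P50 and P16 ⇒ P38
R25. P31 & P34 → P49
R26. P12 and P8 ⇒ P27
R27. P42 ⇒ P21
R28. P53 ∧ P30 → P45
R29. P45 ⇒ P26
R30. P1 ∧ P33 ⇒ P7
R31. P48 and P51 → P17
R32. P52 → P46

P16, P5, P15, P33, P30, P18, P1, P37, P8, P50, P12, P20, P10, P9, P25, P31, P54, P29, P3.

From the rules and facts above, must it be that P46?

No

Forward chaining from the given facts derives: P43, P23, P40, P4, P2, P28, P32, P38, P27, P7, P36, P49, P11, P45, P26, P13, P51.
Rules concluding P46: R7 needs P44; R11 needs P35; R32 needs P52 — none of these are established.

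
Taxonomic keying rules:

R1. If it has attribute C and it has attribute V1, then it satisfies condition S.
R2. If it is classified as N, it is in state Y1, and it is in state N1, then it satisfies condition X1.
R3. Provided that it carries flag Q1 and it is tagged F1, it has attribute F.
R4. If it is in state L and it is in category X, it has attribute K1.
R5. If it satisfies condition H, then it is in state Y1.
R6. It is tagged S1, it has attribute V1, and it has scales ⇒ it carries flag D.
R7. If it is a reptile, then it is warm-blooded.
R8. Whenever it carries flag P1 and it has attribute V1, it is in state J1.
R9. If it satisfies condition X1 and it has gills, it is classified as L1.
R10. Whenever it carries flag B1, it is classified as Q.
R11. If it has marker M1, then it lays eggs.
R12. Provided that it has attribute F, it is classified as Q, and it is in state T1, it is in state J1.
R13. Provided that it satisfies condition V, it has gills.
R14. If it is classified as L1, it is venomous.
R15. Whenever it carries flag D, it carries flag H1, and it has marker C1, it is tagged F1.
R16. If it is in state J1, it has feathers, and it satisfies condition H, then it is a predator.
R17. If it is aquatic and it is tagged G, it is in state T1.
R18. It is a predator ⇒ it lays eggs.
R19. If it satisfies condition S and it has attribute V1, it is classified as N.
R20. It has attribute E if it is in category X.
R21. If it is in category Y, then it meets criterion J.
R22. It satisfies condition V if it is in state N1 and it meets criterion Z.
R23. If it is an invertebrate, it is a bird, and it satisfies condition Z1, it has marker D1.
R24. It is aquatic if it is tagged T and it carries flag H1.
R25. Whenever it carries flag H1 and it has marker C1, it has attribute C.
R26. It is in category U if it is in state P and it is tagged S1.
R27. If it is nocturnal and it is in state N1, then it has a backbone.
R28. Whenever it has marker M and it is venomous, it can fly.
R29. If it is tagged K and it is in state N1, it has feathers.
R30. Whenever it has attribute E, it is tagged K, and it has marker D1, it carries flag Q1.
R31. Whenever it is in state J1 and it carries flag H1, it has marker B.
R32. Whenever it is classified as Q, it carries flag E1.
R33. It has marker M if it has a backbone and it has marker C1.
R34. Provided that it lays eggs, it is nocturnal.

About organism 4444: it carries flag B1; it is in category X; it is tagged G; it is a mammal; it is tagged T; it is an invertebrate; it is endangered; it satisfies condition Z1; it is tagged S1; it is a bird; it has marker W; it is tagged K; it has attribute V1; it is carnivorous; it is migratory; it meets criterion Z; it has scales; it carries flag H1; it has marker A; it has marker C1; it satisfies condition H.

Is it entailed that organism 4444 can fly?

Forward chaining from the given facts derives: is in state Y1, carries flag D, is classified as Q, is tagged F1, has attribute E, has marker D1, is aquatic, has attribute C, carries flag Q1, carries flag E1, satisfies condition S, has attribute F, is in state T1, is classified as N, is in state J1, has marker B.
The only rule concluding "it can fly" is R28, which needs "it has marker M"; that is never established.

No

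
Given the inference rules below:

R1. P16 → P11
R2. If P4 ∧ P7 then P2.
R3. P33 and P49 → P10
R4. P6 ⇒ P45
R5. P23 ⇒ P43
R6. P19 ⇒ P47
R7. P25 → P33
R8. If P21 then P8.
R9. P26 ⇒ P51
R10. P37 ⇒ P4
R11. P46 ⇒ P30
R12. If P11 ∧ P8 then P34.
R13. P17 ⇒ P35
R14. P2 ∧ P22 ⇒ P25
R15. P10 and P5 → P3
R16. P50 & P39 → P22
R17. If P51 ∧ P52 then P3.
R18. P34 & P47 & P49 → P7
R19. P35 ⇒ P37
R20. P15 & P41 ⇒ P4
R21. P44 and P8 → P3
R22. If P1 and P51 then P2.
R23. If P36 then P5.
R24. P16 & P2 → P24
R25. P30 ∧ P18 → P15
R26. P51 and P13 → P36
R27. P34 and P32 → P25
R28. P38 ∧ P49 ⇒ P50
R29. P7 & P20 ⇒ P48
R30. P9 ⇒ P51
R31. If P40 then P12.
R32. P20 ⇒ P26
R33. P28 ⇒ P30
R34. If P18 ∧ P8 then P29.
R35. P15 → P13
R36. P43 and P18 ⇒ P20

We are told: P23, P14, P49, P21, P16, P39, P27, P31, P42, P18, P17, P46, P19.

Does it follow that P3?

No

Forward chaining from the given facts derives: P11, P43, P47, P8, P30, P34, P35, P7, P37, P15, P29, P13, P20, P4, P48, P26, P2, P51, P24, P36, P5.
Rules concluding P3: R15 needs P10; R17 needs P52; R21 needs P44 — none of these are established.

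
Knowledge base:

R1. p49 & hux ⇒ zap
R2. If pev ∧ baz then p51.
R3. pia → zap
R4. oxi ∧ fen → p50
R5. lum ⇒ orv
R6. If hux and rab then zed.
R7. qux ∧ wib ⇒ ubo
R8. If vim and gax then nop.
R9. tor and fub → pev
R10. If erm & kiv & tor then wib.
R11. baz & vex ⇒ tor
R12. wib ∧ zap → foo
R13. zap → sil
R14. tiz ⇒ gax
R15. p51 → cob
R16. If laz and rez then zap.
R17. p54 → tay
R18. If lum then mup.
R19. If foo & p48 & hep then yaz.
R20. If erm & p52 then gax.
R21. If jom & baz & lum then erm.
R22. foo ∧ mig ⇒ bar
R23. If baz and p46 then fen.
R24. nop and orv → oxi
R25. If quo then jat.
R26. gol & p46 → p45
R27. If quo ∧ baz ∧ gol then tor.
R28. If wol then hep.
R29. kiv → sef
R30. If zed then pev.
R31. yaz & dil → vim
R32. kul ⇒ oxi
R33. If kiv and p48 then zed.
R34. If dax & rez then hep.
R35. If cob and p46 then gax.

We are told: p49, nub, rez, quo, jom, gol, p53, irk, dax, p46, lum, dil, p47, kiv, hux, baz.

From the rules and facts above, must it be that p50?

Forward chaining from the given facts derives: zap, orv, sil, mup, erm, fen, jat, p45, tor, sef, hep, wib, foo.
The only rule concluding p50 is R4, which needs oxi; that is never established.

No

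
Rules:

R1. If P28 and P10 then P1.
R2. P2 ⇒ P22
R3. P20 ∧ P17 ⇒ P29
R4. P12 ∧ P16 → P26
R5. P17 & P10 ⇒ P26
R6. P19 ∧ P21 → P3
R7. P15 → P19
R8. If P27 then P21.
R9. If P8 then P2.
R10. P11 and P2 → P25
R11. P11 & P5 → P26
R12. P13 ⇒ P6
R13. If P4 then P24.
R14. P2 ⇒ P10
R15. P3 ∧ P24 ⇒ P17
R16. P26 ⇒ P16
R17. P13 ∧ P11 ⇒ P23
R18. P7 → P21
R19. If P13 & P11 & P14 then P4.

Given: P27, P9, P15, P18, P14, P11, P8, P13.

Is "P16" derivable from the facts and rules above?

Yes

P19  (by R7: P15)
P21  (by R8: P27)
P2  (by R9: P8)
P10  (by R14: P2)
P4  (by R19: P13, P11, P14)
P3  (by R6: P19, P21)
P24  (by R13: P4)
P17  (by R15: P3, P24)
P26  (by R5: P17, P10)
P16  (by R16: P26)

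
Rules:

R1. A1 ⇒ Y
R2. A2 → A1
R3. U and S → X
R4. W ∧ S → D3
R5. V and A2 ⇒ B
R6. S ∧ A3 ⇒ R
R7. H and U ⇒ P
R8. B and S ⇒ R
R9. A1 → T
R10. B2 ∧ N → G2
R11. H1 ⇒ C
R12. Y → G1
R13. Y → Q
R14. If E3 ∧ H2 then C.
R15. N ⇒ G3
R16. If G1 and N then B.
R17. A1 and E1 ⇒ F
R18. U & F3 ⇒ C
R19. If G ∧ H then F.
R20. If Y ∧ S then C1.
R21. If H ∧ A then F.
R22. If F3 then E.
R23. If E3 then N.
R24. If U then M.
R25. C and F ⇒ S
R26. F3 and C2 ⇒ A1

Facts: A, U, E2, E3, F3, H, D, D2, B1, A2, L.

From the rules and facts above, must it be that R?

A1  (by R2: A2)
C  (by R18: U, F3)
F  (by R21: H, A)
N  (by R23: E3)
S  (by R25: C, F)
Y  (by R1: A1)
G1  (by R12: Y)
B  (by R16: G1, N)
R  (by R8: B, S)

Yes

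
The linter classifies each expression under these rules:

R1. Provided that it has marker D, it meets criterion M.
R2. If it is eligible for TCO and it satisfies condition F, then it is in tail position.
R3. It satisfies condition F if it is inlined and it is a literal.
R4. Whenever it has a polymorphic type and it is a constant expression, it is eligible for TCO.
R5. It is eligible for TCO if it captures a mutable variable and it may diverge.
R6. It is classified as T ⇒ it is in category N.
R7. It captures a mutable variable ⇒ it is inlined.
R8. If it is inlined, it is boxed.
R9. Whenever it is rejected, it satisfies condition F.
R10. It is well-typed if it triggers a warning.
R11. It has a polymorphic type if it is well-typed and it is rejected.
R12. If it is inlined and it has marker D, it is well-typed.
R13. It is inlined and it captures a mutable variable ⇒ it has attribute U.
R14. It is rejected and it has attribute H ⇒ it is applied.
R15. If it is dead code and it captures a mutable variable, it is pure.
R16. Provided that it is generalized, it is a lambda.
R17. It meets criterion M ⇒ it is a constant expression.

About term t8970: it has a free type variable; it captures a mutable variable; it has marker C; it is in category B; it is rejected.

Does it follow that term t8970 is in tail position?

Forward chaining from the given facts derives: is inlined, is boxed, satisfies condition F, has attribute U.
The only rule concluding "it is in tail position" is R2, which needs "it is eligible for TCO"; that is never established.

No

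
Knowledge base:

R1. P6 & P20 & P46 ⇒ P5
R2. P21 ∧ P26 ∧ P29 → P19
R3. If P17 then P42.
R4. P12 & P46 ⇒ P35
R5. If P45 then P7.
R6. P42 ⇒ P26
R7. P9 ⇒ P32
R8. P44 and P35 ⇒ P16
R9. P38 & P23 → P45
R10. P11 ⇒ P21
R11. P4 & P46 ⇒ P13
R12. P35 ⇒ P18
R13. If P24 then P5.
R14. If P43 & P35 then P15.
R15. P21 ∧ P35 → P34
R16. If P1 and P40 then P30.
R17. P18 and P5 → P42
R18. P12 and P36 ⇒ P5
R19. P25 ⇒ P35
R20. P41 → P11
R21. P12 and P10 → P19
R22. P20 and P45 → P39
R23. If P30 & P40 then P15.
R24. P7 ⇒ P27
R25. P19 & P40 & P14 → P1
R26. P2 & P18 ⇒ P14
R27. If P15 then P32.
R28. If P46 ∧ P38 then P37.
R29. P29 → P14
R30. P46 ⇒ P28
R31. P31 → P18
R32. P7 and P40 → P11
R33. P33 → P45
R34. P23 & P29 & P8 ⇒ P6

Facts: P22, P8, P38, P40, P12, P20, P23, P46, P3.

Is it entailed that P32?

Forward chaining from the given facts derives: P35, P45, P18, P39, P37, P28, P7, P27, P11, P21, P34.
Rules concluding P32: R7 needs P9; R27 needs P15 — none of these are established.

No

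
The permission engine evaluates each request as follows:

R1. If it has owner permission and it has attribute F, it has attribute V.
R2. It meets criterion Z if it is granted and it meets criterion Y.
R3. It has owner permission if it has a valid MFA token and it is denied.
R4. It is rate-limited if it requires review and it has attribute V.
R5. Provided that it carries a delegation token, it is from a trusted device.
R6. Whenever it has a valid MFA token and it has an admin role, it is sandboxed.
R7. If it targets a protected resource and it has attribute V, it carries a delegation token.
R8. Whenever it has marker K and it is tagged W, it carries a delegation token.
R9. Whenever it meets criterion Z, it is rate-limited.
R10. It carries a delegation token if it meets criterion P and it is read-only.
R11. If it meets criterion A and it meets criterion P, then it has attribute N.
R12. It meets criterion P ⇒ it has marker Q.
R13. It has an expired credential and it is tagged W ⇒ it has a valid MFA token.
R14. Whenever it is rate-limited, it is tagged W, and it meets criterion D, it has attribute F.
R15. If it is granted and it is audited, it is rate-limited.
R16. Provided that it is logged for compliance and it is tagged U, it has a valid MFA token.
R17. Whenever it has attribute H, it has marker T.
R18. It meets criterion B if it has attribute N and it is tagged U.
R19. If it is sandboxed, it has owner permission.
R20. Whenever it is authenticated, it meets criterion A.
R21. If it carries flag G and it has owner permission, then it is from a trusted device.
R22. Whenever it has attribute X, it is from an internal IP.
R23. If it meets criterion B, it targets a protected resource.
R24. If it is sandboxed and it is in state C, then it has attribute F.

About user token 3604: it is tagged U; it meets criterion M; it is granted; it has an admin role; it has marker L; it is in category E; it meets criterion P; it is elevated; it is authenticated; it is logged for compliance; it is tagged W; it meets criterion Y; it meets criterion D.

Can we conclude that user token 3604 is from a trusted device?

By R2 (it is granted, it meets criterion Y): it meets criterion Z.
By R9 (it meets criterion Z): it is rate-limited.
By R14 (it is rate-limited, it is tagged W, it meets criterion D): it has attribute F.
By R16 (it is logged for compliance, it is tagged U): it has a valid MFA token.
By R20 (it is authenticated): it meets criterion A.
By R6 (it has a valid MFA token, it has an admin role): it is sandboxed.
By R11 (it meets criterion A, it meets criterion P): it has attribute N.
By R18 (it has attribute N, it is tagged U): it meets criterion B.
By R19 (it is sandboxed): it has owner permission.
By R23 (it meets criterion B): it targets a protected resource.
By R1 (it has owner permission, it has attribute F): it has attribute V.
By R7 (it targets a protected resource, it has attribute V): it carries a delegation token.
By R5 (it carries a delegation token): it is from a trusted device.

Yes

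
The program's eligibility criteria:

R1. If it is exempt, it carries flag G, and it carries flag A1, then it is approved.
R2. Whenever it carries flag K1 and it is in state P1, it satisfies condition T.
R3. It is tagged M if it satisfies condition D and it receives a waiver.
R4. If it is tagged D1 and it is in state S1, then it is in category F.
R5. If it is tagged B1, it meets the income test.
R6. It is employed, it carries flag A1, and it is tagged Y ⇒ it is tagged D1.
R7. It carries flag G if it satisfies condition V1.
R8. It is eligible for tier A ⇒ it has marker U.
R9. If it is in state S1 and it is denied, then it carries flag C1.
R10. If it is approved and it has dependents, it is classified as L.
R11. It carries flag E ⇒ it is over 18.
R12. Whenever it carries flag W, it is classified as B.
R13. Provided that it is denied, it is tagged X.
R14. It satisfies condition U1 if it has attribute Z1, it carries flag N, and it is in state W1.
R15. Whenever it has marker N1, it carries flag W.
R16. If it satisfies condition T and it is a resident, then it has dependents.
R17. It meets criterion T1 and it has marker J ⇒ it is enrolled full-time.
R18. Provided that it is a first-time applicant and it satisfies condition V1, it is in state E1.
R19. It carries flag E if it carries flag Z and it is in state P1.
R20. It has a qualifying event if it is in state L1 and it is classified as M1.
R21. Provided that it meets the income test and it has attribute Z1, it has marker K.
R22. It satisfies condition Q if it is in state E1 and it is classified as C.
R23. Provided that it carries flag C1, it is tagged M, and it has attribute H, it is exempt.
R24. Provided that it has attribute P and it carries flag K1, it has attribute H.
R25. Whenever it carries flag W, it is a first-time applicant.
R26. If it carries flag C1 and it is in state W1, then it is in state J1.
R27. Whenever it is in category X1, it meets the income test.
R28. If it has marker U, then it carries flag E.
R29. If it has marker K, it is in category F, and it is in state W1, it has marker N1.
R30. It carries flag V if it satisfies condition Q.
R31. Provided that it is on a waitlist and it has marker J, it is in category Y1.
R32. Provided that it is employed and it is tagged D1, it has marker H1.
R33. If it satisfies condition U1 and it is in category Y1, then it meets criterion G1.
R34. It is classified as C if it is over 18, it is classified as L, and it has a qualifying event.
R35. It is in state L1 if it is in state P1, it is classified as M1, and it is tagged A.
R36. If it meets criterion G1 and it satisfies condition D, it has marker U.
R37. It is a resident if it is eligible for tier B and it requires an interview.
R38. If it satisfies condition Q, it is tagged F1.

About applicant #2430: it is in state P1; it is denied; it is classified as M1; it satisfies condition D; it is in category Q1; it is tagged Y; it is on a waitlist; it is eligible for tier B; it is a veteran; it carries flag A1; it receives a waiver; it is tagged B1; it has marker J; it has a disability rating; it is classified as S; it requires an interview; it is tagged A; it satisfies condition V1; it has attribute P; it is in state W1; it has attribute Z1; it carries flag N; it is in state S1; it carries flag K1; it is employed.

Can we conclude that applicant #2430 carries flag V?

By R2 (it carries flag K1, it is in state P1): it satisfies condition T.
By R3 (it satisfies condition D, it receives a waiver): it is tagged M.
By R5 (it is tagged B1): it meets the income test.
By R6 (it is employed, it carries flag A1, it is tagged Y): it is tagged D1.
By R7 (it satisfies condition V1): it carries flag G.
By R9 (it is in state S1, it is denied): it carries flag C1.
By R14 (it has attribute Z1, it carries flag N, it is in state W1): it satisfies condition U1.
By R21 (it meets the income test, it has attribute Z1): it has marker K.
By R24 (it has attribute P, it carries flag K1): it has attribute H.
By R31 (it is on a waitlist, it has marker J): it is in category Y1.
By R33 (it satisfies condition U1, it is in category Y1): it meets criterion G1.
By R35 (it is in state P1, it is classified as M1, it is tagged A): it is in state L1.
By R36 (it meets criterion G1, it satisfies condition D): it has marker U.
By R37 (it is eligible for tier B, it requires an interview): it is a resident.
By R4 (it is tagged D1, it is in state S1): it is in category F.
By R16 (it satisfies condition T, it is a resident): it has dependents.
By R20 (it is in state L1, it is classified as M1): it has a qualifying event.
By R23 (it carries flag C1, it is tagged M, it has attribute H): it is exempt.
By R28 (it has marker U): it carries flag E.
By R29 (it has marker K, it is in category F, it is in state W1): it has marker N1.
By R1 (it is exempt, it carries flag G, it carries flag A1): it is approved.
By R10 (it is approved, it has dependents): it is classified as L.
By R11 (it carries flag E): it is over 18.
By R15 (it has marker N1): it carries flag W.
By R25 (it carries flag W): it is a first-time applicant.
By R34 (it is over 18, it is classified as L, it has a qualifying event): it is classified as C.
By R18 (it is a first-time applicant, it satisfies condition V1): it is in state E1.
By R22 (it is in state E1, it is classified as C): it satisfies condition Q.
By R30 (it satisfies condition Q): it carries flag V.

Yes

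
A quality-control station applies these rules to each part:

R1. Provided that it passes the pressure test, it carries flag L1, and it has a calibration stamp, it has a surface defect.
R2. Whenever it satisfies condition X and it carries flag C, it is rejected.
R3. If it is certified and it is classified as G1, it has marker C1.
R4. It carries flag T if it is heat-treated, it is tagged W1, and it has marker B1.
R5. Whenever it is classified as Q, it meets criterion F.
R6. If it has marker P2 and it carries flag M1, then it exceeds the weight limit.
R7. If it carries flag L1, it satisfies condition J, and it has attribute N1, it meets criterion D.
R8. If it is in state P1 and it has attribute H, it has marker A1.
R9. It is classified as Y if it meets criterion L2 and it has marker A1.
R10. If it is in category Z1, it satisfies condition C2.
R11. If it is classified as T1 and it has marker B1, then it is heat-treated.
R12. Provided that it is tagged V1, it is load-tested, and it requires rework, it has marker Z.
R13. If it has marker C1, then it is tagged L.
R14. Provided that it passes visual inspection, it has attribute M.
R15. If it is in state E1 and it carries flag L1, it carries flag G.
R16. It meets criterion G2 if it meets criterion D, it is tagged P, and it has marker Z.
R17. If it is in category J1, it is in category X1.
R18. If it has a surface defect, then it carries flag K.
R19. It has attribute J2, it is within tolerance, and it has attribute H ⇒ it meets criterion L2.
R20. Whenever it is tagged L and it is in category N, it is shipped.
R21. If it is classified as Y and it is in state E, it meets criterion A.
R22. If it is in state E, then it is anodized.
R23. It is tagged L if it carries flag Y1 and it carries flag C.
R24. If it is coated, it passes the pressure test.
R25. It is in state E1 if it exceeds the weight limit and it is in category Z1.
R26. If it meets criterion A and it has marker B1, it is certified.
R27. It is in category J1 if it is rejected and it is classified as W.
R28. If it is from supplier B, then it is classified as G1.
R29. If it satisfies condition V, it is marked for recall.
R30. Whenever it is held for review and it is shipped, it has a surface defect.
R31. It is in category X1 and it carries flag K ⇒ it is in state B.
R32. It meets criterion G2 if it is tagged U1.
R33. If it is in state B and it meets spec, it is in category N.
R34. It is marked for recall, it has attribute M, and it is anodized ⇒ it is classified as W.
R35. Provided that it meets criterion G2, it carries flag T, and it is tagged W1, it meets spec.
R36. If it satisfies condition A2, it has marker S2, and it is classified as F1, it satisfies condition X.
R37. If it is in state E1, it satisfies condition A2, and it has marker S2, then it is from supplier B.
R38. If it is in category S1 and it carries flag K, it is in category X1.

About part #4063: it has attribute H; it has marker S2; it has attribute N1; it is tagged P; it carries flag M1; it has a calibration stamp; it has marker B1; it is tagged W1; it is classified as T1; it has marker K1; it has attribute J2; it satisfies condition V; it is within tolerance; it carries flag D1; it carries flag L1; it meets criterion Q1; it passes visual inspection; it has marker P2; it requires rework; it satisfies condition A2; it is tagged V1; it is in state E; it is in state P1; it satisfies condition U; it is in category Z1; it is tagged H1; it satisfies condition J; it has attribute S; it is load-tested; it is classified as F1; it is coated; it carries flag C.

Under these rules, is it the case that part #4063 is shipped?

By R6 (it has marker P2, it carries flag M1): it exceeds the weight limit.
By R7 (it carries flag L1, it satisfies condition J, it has attribute N1): it meets criterion D.
By R8 (it is in state P1, it has attribute H): it has marker A1.
By R11 (it is classified as T1, it has marker B1): it is heat-treated.
By R12 (it is tagged V1, it is load-tested, it requires rework): it has marker Z.
By R14 (it passes visual inspection): it has attribute M.
By R16 (it meets criterion D, it is tagged P, it has marker Z): it meets criterion G2.
By R19 (it has attribute J2, it is within tolerance, it has attribute H): it meets criterion L2.
By R22 (it is in state E): it is anodized.
By R24 (it is coated): it passes the pressure test.
By R25 (it exceeds the weight limit, it is in category Z1): it is in state E1.
By R29 (it satisfies condition V): it is marked for recall.
By R34 (it is marked for recall, it has attribute M, it is anodized): it is classified as W.
By R36 (it satisfies condition A2, it has marker S2, it is classified as F1): it satisfies condition X.
By R37 (it is in state E1, it satisfies condition A2, it has marker S2): it is from supplier B.
By R1 (it passes the pressure test, it carries flag L1, it has a calibration stamp): it has a surface defect.
By R2 (it satisfies condition X, it carries flag C): it is rejected.
By R4 (it is heat-treated, it is tagged W1, it has marker B1): it carries flag T.
By R9 (it meets criterion L2, it has marker A1): it is classified as Y.
By R18 (it has a surface defect): it carries flag K.
By R21 (it is classified as Y, it is in state E): it meets criterion A.
By R26 (it meets criterion A, it has marker B1): it is certified.
By R27 (it is rejected, it is classified as W): it is in category J1.
By R28 (it is from supplier B): it is classified as G1.
By R35 (it meets criterion G2, it carries flag T, it is tagged W1): it meets spec.
By R3 (it is certified, it is classified as G1): it has marker C1.
By R13 (it has marker C1): it is tagged L.
By R17 (it is in category J1): it is in category X1.
By R31 (it is in category X1, it carries flag K): it is in state B.
By R33 (it is in state B, it meets spec): it is in category N.
By R20 (it is tagged L, it is in category N): it is shipped.

Yes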